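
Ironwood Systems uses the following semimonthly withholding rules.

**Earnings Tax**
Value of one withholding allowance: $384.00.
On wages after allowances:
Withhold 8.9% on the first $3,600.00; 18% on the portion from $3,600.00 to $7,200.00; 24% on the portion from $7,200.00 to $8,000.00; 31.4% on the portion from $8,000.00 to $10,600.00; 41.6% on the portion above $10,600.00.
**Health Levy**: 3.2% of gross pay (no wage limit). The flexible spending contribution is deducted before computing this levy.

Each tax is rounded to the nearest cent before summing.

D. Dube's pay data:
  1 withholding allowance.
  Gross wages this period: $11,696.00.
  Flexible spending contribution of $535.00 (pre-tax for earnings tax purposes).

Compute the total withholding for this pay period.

$2,407.58

Earnings Tax: taxable = $11,696.00 − $535.00 − 1×$384.00 = $10,777.00
  $1,976.80 + 41.6% × ($10,777.00 − $10,600.00) = $1,976.80 + 41.6% × $177.00 = $2,050.43
Health Levy: 3.2% × $11,161.00 = $357.15
Total: $2,050.43 + $357.15 = $2,407.58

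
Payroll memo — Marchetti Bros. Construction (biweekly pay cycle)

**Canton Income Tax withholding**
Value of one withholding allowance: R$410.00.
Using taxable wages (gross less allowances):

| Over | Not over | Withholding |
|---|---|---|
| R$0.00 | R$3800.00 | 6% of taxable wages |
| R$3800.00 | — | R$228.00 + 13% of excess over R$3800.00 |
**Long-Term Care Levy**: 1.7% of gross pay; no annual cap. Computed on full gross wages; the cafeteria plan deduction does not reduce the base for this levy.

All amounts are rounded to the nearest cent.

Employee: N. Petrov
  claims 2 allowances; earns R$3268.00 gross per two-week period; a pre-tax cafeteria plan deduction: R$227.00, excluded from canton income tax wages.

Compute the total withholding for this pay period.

R$188.82

Canton Income Tax: taxable = R$3268.00 − R$227.00 − 2×R$410.00 = R$2221.00
  6% × R$2221.00 = R$133.26
Long-Term Care Levy: 1.7% × R$3268.00 = R$55.56
Total: R$133.26 + R$55.56 = R$188.82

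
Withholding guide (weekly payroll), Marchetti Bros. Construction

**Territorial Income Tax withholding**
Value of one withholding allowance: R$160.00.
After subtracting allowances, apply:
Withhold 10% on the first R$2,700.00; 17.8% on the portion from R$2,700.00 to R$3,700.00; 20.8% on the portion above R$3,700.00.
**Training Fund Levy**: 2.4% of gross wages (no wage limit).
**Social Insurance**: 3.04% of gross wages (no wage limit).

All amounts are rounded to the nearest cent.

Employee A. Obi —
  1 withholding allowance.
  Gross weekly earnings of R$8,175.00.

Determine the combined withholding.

Territorial Income Tax: taxable = R$8,175.00 − 1×R$160.00 = R$8,015.00
  R$448.00 + 20.8% × (R$8,015.00 − R$3,700.00) = R$448.00 + 20.8% × R$4,315.00 = R$1,345.52
Training Fund Levy: 2.4% × R$8,175.00 = R$196.20
Social Insurance: 3.04% × R$8,175.00 = R$248.52
Total: R$1,345.52 + R$196.20 + R$248.52 = R$1,790.24

R$1,790.24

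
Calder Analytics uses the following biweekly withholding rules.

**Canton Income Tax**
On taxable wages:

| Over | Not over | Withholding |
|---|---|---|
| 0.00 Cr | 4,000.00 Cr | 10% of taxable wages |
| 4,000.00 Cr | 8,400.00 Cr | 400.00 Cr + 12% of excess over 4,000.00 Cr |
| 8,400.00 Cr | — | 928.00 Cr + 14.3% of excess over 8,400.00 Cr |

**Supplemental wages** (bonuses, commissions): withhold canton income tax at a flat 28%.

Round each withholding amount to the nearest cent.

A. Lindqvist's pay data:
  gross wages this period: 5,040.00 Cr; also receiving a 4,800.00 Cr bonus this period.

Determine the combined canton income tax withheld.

Canton Income Tax: taxable = 5,040.00 Cr
  400.00 Cr + 12% × (5,040.00 Cr − 4,000.00 Cr) = 400.00 Cr + 12% × 1,040.00 Cr = 524.80 Cr
Supplemental (28% flat on bonus): 28% × 4,800.00 Cr = 1,344.00 Cr
Total canton income tax: 524.80 Cr + 1,344.00 Cr = 1,868.80 Cr

1,868.80 Cr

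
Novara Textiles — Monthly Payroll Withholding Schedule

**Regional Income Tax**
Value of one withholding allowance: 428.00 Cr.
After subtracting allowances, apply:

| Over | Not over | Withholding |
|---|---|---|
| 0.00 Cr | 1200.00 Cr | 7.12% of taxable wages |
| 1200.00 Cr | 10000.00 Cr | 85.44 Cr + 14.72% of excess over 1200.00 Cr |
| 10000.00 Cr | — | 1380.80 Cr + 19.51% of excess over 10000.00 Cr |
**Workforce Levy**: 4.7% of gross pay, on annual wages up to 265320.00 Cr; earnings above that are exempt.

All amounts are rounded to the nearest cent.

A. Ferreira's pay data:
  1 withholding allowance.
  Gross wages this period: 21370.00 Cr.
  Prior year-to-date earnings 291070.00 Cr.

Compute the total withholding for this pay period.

3515.58 Cr

Regional Income Tax: taxable = 21370.00 Cr − 1×428.00 Cr = 20942.00 Cr
  1380.80 Cr + 19.51% × (20942.00 Cr − 10000.00 Cr) = 1380.80 Cr + 19.51% × 10942.00 Cr = 3515.58 Cr
Workforce Levy: YTD 291070.00 Cr ≥ cap 265320.00 Cr → 0.00 Cr
Total: 3515.58 Cr + 0.00 Cr = 3515.58 Cr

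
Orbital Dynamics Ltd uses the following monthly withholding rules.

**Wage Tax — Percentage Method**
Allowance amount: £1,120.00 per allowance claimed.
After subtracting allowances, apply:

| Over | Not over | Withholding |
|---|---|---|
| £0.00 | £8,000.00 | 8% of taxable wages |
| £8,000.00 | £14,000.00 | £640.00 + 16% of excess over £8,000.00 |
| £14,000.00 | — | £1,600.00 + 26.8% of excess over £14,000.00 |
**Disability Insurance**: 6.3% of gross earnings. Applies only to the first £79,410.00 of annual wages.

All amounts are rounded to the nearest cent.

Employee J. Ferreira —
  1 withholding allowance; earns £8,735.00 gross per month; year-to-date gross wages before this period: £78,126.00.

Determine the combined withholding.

Wage Tax: taxable = £8,735.00 − 1×£1,120.00 = £7,615.00
  8% × £7,615.00 = £609.20
Disability Insurance: cap £79,410.00 − YTD £78,126.00 = £1,284.00 subject; 6.3% × £1,284.00 = £80.89
Total: £609.20 + £80.89 = £690.09

£690.09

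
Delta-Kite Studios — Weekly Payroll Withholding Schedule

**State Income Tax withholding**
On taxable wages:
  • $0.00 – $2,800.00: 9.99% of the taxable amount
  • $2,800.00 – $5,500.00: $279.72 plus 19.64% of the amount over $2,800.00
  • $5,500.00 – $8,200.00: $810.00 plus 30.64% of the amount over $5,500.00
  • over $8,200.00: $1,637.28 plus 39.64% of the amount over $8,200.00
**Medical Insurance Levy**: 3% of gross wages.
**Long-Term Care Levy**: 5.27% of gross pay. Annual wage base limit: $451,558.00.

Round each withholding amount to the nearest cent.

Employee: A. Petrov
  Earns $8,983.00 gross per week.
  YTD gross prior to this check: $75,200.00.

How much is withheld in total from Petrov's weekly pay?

$2,690.55

State Income Tax: taxable = $8,983.00
  $1,637.28 + 39.64% × ($8,983.00 − $8,200.00) = $1,637.28 + 39.64% × $783.00 = $1,947.66
Medical Insurance Levy: 3% × $8,983.00 = $269.49
Long-Term Care Levy: 5.27% × $8,983.00 = $473.40
Total: $1,947.66 + $269.49 + $473.40 = $2,690.55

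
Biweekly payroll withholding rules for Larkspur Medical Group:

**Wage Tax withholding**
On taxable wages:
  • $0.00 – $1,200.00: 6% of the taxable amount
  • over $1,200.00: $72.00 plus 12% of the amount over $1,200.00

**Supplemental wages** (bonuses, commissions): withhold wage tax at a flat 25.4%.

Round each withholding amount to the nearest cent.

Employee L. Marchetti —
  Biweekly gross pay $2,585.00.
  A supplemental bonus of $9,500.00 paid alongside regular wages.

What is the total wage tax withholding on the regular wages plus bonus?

Wage Tax: taxable = $2,585.00
  $72.00 + 12% × ($2,585.00 − $1,200.00) = $72.00 + 12% × $1,385.00 = $238.20
Supplemental (25.4% flat on bonus): 25.4% × $9,500.00 = $2,413.00
Total wage tax: $238.20 + $2,413.00 = $2,651.20

$2,651.20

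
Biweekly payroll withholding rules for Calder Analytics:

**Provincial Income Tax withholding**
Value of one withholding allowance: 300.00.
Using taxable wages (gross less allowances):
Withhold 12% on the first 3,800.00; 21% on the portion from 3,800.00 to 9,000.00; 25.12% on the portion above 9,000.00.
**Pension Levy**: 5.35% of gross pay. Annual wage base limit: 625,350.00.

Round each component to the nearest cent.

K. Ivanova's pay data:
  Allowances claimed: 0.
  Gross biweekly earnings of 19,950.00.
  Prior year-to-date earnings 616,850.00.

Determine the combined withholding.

4,753.39

Provincial Income Tax: taxable = 19,950.00
  1,548.00 + 25.12% × (19,950.00 − 9,000.00) = 1,548.00 + 25.12% × 10,950.00 = 4,298.64
Pension Levy: cap 625,350.00 − YTD 616,850.00 = 8,500.00 subject; 5.35% × 8,500.00 = 454.75
Total: 4,298.64 + 454.75 = 4,753.39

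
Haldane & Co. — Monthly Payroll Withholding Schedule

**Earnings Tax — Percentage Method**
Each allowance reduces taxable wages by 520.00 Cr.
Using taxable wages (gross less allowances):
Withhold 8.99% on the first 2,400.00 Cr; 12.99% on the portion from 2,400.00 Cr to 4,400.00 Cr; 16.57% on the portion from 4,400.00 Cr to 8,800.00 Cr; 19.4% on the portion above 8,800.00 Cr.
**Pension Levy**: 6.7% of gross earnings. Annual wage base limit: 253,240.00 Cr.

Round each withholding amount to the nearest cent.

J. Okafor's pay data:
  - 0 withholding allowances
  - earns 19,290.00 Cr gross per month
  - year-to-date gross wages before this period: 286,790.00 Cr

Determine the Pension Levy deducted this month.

Pension Levy: YTD 286,790.00 Cr ≥ cap 253,240.00 Cr → 0.00 Cr

0.00 Cr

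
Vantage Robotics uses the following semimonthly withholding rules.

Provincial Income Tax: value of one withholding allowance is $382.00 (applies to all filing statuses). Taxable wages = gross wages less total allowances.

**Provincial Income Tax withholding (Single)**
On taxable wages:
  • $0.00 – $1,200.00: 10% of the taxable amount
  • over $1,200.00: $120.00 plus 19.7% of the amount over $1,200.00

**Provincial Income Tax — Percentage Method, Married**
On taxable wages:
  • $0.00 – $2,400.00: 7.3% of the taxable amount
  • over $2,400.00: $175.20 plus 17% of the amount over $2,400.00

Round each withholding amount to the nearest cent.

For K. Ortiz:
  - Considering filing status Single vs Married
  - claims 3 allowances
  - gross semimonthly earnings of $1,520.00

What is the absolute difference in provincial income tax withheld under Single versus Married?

$10.10

Provincial Income Tax (Single): taxable = $1,520.00 − 3×$382.00 = $374.00
  10% × $374.00 = $37.40
Provincial Income Tax (Married): taxable = $1,520.00 − 3×$382.00 = $374.00
  7.3% × $374.00 = $27.30
Difference: |$37.40 − $27.30| = $10.10 (higher under Single)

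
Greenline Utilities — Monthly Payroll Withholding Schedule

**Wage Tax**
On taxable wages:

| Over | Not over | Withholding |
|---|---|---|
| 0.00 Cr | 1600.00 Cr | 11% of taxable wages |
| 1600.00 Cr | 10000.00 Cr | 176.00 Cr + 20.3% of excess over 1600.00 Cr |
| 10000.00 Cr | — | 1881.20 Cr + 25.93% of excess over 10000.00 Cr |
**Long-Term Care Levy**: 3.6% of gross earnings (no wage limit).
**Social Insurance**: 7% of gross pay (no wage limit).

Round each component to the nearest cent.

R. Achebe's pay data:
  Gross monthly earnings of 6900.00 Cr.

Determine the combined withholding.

1983.30 Cr

Wage Tax: taxable = 6900.00 Cr
  176.00 Cr + 20.3% × (6900.00 Cr − 1600.00 Cr) = 176.00 Cr + 20.3% × 5300.00 Cr = 1251.90 Cr
Long-Term Care Levy: 3.6% × 6900.00 Cr = 248.40 Cr
Social Insurance: 7% × 6900.00 Cr = 483.00 Cr
Total: 1251.90 Cr + 248.40 Cr + 483.00 Cr = 1983.30 Cr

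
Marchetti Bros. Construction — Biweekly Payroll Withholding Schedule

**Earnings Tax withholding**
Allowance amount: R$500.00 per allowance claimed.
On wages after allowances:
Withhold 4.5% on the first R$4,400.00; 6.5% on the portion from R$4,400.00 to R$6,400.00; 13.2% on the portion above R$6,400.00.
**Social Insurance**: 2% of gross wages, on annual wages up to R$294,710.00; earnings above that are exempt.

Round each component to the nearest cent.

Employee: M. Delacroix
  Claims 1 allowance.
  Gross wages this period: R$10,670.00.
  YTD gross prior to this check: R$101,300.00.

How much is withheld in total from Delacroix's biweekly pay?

R$1,039.04

Earnings Tax: taxable = R$10,670.00 − 1×R$500.00 = R$10,170.00
  R$328.00 + 13.2% × (R$10,170.00 − R$6,400.00) = R$328.00 + 13.2% × R$3,770.00 = R$825.64
Social Insurance: 2% × R$10,670.00 = R$213.40
Total: R$825.64 + R$213.40 = R$1,039.04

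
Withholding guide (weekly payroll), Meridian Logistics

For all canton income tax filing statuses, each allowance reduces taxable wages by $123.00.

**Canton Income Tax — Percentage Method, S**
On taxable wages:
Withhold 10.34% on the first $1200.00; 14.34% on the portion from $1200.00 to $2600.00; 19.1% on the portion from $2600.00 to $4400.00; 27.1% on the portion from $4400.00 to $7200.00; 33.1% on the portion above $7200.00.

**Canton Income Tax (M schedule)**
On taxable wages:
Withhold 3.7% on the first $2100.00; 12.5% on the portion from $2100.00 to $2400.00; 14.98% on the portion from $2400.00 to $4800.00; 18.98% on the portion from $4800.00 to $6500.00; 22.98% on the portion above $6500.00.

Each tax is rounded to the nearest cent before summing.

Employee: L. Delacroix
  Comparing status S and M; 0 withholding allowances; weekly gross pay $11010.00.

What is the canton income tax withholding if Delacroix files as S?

$2688.55

Canton Income Tax (S): taxable = $11010.00
  $1427.44 + 33.1% × ($11010.00 − $7200.00) = $1427.44 + 33.1% × $3810.00 = $2688.55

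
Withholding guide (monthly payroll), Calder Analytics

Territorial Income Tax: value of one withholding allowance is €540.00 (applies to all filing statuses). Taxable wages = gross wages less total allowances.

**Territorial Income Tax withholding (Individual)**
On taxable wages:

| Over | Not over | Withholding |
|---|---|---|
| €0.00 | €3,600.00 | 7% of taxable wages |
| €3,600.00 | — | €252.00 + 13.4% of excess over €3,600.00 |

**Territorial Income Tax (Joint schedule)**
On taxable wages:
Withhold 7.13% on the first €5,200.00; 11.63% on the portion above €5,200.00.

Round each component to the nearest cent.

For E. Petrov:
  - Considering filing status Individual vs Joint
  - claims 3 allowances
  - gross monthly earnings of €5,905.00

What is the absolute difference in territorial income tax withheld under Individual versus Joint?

€38.27

Territorial Income Tax (Individual): taxable = €5,905.00 − 3×€540.00 = €4,285.00
  €252.00 + 13.4% × (€4,285.00 − €3,600.00) = €252.00 + 13.4% × €685.00 = €343.79
Territorial Income Tax (Joint): taxable = €5,905.00 − 3×€540.00 = €4,285.00
  7.13% × €4,285.00 = €305.52
Difference: |€343.79 − €305.52| = €38.27 (higher under Individual)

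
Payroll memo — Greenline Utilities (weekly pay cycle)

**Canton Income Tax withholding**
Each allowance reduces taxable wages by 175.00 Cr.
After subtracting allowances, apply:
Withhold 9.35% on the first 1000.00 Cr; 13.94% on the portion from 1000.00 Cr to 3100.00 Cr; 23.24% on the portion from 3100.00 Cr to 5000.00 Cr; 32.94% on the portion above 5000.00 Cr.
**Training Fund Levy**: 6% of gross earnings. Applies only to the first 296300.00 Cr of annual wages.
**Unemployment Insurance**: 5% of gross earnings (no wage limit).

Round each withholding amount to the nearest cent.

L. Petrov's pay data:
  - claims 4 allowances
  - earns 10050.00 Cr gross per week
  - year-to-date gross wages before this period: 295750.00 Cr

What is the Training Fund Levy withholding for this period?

Training Fund Levy: cap 296300.00 Cr − YTD 295750.00 Cr = 550.00 Cr subject; 6% × 550.00 Cr = 33.00 Cr

33.00 Cr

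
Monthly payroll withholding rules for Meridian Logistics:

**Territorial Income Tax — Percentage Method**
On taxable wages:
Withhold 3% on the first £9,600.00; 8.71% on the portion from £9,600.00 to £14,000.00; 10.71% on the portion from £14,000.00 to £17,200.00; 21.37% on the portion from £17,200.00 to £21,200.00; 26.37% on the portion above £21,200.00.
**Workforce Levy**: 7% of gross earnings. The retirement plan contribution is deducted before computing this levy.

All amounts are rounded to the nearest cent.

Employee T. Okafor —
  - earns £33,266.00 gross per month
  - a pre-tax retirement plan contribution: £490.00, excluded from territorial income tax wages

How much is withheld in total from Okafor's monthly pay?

£7,215.67

Territorial Income Tax: taxable = £33,266.00 − £490.00 = £32,776.00
  £1,868.76 + 26.37% × (£32,776.00 − £21,200.00) = £1,868.76 + 26.37% × £11,576.00 = £4,921.35
Workforce Levy: 7% × £32,776.00 = £2,294.32
Total: £4,921.35 + £2,294.32 = £7,215.67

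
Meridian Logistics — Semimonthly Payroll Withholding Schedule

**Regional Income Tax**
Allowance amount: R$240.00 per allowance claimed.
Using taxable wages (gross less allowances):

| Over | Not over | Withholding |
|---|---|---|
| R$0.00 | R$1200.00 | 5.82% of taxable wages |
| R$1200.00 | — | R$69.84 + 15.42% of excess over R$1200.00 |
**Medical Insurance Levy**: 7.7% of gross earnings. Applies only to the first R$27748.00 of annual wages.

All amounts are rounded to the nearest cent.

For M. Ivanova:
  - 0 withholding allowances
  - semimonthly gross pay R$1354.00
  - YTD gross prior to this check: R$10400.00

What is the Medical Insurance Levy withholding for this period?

Medical Insurance Levy: 7.7% × R$1354.00 = R$104.26

R$104.26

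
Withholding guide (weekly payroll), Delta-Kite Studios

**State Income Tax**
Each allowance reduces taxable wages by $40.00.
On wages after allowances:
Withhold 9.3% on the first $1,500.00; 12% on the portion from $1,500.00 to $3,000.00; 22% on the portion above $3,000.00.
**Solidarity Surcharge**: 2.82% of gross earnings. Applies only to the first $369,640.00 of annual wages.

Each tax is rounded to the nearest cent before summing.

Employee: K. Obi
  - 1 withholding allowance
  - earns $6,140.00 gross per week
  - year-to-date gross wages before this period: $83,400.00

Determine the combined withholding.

State Income Tax: taxable = $6,140.00 − 1×$40.00 = $6,100.00
  $319.50 + 22% × ($6,100.00 − $3,000.00) = $319.50 + 22% × $3,100.00 = $1,001.50
Solidarity Surcharge: 2.82% × $6,140.00 = $173.15
Total: $1,001.50 + $173.15 = $1,174.65

$1,174.65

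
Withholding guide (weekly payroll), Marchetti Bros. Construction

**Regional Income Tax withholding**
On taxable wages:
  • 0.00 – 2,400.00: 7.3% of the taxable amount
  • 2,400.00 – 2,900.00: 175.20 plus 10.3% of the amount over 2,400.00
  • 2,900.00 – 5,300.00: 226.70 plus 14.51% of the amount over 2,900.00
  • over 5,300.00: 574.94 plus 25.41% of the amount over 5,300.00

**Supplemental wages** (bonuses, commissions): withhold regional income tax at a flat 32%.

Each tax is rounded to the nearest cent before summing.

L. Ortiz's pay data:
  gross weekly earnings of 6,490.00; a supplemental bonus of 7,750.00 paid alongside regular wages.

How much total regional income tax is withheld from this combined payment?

Regional Income Tax: taxable = 6,490.00
  574.94 + 25.41% × (6,490.00 − 5,300.00) = 574.94 + 25.41% × 1,190.00 = 877.32
Supplemental (32% flat on bonus): 32% × 7,750.00 = 2,480.00
Total regional income tax: 877.32 + 2,480.00 = 3,357.32

3,357.32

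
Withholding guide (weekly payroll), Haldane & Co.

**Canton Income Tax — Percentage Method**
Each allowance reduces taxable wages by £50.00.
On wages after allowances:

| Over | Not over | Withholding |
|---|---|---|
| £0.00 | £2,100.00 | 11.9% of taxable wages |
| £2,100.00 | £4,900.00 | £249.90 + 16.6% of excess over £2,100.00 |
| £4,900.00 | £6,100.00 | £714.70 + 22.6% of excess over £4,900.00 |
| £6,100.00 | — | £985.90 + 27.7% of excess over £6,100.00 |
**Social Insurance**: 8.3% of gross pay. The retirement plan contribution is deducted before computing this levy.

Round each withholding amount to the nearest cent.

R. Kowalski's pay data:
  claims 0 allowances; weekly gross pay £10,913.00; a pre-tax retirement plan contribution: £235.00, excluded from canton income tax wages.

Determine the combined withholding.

£3,140.28

Canton Income Tax: taxable = £10,913.00 − £235.00 = £10,678.00
  £985.90 + 27.7% × (£10,678.00 − £6,100.00) = £985.90 + 27.7% × £4,578.00 = £2,254.01
Social Insurance: 8.3% × £10,678.00 = £886.27
Total: £2,254.01 + £886.27 = £3,140.28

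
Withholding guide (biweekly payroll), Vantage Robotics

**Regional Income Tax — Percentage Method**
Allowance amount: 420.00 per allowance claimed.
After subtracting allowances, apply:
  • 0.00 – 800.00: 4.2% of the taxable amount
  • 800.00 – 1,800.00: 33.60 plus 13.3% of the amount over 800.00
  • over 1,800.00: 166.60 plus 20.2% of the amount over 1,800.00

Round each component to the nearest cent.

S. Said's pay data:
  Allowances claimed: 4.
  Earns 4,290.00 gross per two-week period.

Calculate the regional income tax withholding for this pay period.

Regional Income Tax: taxable = 4,290.00 − 4×420.00 = 2,610.00
  166.60 + 20.2% × (2,610.00 − 1,800.00) = 166.60 + 20.2% × 810.00 = 330.22

330.22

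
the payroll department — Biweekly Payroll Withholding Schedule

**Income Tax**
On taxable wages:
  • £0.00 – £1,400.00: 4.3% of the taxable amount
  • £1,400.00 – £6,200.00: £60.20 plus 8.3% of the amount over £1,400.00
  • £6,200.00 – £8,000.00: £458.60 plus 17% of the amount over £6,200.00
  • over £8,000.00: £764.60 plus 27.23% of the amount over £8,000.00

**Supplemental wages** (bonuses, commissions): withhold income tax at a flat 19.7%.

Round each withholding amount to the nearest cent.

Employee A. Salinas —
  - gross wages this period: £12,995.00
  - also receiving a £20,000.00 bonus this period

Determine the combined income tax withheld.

Income Tax: taxable = £12,995.00
  £764.60 + 27.23% × (£12,995.00 − £8,000.00) = £764.60 + 27.23% × £4,995.00 = £2,124.74
Supplemental (19.7% flat on bonus): 19.7% × £20,000.00 = £3,940.00
Total income tax: £2,124.74 + £3,940.00 = £6,064.74

£6,064.74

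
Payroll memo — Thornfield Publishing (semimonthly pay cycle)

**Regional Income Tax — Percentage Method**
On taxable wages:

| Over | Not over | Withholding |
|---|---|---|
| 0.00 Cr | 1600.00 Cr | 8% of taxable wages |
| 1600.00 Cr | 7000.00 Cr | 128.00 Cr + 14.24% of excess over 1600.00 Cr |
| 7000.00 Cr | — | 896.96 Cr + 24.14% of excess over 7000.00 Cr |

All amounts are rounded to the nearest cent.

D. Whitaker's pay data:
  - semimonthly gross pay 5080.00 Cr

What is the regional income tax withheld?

Regional Income Tax: taxable = 5080.00 Cr
  128.00 Cr + 14.24% × (5080.00 Cr − 1600.00 Cr) = 128.00 Cr + 14.24% × 3480.00 Cr = 623.55 Cr

623.55 Cr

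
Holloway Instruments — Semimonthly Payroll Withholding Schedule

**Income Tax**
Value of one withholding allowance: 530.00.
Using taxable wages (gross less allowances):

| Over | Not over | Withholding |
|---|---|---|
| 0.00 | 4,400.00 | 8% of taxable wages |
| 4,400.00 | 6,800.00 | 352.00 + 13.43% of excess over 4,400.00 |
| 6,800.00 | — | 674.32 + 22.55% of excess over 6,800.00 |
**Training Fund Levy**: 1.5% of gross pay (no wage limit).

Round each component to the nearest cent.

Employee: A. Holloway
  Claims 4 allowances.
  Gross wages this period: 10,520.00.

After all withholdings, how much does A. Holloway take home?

9,327.08

Income Tax: taxable = 10,520.00 − 4×530.00 = 8,400.00
  674.32 + 22.55% × (8,400.00 − 6,800.00) = 674.32 + 22.55% × 1,600.00 = 1,035.12
Training Fund Levy: 1.5% × 10,520.00 = 157.80
Total withheld: 1,035.12 + 157.80 = 1,192.92
Net pay: 10,520.00 − 1,192.92 = 9,327.08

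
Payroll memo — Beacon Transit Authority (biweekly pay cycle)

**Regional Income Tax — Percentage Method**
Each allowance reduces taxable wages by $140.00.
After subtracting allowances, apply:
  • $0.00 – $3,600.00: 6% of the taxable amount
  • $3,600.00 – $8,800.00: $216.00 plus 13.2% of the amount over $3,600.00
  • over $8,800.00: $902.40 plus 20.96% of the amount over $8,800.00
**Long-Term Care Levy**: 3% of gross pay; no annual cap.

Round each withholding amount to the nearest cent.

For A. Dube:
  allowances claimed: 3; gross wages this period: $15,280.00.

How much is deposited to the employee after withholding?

Regional Income Tax: taxable = $15,280.00 − 3×$140.00 = $14,860.00
  $902.40 + 20.96% × ($14,860.00 − $8,800.00) = $902.40 + 20.96% × $6,060.00 = $2,172.58
Long-Term Care Levy: 3% × $15,280.00 = $458.40
Total withheld: $2,172.58 + $458.40 = $2,630.98
Net pay: $15,280.00 − $2,630.98 = $12,649.02

$12,649.02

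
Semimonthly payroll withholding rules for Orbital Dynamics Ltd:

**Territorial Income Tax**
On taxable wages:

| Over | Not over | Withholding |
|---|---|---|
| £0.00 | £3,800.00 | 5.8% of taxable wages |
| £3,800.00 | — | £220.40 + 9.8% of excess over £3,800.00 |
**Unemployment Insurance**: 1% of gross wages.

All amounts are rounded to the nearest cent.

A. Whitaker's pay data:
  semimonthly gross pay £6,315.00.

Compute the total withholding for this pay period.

£530.02

Territorial Income Tax: taxable = £6,315.00
  £220.40 + 9.8% × (£6,315.00 − £3,800.00) = £220.40 + 9.8% × £2,515.00 = £466.87
Unemployment Insurance: 1% × £6,315.00 = £63.15
Total: £466.87 + £63.15 = £530.02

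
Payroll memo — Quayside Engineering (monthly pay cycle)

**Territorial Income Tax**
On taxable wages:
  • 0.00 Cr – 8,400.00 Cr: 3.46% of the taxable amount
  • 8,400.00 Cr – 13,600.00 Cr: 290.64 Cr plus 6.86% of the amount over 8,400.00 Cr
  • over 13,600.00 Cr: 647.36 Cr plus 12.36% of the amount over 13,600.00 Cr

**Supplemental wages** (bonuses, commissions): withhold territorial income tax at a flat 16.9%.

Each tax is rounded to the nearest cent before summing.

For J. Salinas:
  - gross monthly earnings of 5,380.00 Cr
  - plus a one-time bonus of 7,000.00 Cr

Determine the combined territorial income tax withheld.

1,369.15 Cr

Territorial Income Tax: taxable = 5,380.00 Cr
  3.46% × 5,380.00 Cr = 186.15 Cr
Supplemental (16.9% flat on bonus): 16.9% × 7,000.00 Cr = 1,183.00 Cr
Total territorial income tax: 186.15 Cr + 1,183.00 Cr = 1,369.15 Cr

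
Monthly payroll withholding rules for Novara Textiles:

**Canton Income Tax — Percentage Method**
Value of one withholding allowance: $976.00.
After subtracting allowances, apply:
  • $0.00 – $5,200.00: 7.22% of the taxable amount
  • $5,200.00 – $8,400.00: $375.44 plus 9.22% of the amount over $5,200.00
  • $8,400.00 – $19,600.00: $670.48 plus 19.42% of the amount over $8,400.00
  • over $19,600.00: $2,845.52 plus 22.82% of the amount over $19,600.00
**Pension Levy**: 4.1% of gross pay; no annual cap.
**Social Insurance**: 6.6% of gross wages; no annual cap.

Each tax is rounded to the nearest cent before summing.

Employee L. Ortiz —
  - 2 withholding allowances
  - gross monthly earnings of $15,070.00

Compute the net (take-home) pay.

Canton Income Tax: taxable = $15,070.00 − 2×$976.00 = $13,118.00
  $670.48 + 19.42% × ($13,118.00 − $8,400.00) = $670.48 + 19.42% × $4,718.00 = $1,586.72
Pension Levy: 4.1% × $15,070.00 = $617.87
Social Insurance: 6.6% × $15,070.00 = $994.62
Total withheld: $1,586.72 + $617.87 + $994.62 = $3,199.21
Net pay: $15,070.00 − $3,199.21 = $11,870.79

$11,870.79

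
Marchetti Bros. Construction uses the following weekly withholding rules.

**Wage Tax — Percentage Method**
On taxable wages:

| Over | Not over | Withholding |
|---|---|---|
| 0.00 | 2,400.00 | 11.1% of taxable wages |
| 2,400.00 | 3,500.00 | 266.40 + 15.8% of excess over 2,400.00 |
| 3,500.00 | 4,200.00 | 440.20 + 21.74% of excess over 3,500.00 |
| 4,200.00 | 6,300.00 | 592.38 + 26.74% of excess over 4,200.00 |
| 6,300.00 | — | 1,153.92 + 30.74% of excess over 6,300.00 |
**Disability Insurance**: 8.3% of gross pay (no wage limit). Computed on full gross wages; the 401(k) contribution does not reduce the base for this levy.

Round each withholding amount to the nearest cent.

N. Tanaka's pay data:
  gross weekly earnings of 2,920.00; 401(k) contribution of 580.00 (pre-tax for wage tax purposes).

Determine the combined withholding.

Wage Tax: taxable = 2,920.00 − 580.00 = 2,340.00
  11.1% × 2,340.00 = 259.74
Disability Insurance: 8.3% × 2,920.00 = 242.36
Total: 259.74 + 242.36 = 502.10

502.10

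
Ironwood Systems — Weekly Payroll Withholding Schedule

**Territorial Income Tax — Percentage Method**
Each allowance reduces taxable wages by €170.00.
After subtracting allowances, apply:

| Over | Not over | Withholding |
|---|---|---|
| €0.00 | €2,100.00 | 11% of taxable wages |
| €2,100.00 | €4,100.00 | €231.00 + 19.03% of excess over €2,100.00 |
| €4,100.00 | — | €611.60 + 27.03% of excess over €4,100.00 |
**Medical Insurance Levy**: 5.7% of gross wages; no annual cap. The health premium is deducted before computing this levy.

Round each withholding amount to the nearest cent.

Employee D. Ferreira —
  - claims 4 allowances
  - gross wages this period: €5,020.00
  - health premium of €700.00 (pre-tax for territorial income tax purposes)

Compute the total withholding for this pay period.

€770.30

Territorial Income Tax: taxable = €5,020.00 − €700.00 − 4×€170.00 = €3,640.00
  €231.00 + 19.03% × (€3,640.00 − €2,100.00) = €231.00 + 19.03% × €1,540.00 = €524.06
Medical Insurance Levy: 5.7% × €4,320.00 = €246.24
Total: €524.06 + €246.24 = €770.30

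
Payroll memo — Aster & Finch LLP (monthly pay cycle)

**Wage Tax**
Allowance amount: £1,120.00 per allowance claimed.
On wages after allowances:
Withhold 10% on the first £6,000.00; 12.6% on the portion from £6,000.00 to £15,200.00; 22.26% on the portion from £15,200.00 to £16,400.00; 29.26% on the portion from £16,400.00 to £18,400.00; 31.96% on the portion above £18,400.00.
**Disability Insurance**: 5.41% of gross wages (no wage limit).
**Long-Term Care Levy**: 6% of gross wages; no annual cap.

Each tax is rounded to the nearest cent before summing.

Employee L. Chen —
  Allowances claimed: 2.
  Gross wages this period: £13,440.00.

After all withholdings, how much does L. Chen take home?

Wage Tax: taxable = £13,440.00 − 2×£1,120.00 = £11,200.00
  £600.00 + 12.6% × (£11,200.00 − £6,000.00) = £600.00 + 12.6% × £5,200.00 = £1,255.20
Disability Insurance: 5.41% × £13,440.00 = £727.10
Long-Term Care Levy: 6% × £13,440.00 = £806.40
Total withheld: £1,255.20 + £727.10 + £806.40 = £2,788.70
Net pay: £13,440.00 − £2,788.70 = £10,651.30

£10,651.30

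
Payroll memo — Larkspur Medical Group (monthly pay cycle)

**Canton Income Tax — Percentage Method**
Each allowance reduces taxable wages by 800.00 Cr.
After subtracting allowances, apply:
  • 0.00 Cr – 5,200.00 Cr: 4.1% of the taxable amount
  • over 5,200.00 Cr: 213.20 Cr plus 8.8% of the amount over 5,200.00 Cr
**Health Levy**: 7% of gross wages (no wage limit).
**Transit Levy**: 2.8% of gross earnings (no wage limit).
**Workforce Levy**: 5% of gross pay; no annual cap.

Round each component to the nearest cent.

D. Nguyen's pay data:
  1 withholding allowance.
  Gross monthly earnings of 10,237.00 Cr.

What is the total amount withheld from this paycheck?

Canton Income Tax: taxable = 10,237.00 Cr − 1×800.00 Cr = 9,437.00 Cr
  213.20 Cr + 8.8% × (9,437.00 Cr − 5,200.00 Cr) = 213.20 Cr + 8.8% × 4,237.00 Cr = 586.06 Cr
Health Levy: 7% × 10,237.00 Cr = 716.59 Cr
Transit Levy: 2.8% × 10,237.00 Cr = 286.64 Cr
Workforce Levy: 5% × 10,237.00 Cr = 511.85 Cr
Total: 586.06 Cr + 716.59 Cr + 286.64 Cr + 511.85 Cr = 2,101.14 Cr

2,101.14 Cr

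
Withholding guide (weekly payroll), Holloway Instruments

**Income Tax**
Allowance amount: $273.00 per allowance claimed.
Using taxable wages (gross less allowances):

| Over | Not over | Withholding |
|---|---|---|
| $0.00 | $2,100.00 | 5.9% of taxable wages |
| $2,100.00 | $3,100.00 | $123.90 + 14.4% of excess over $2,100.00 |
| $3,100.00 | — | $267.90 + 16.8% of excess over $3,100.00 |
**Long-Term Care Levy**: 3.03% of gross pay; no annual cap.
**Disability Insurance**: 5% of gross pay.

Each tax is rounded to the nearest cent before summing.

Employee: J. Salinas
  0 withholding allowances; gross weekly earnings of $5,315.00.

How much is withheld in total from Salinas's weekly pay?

Income Tax: taxable = $5,315.00
  $267.90 + 16.8% × ($5,315.00 − $3,100.00) = $267.90 + 16.8% × $2,215.00 = $640.02
Long-Term Care Levy: 3.03% × $5,315.00 = $161.04
Disability Insurance: 5% × $5,315.00 = $265.75
Total: $640.02 + $161.04 + $265.75 = $1,066.81

$1,066.81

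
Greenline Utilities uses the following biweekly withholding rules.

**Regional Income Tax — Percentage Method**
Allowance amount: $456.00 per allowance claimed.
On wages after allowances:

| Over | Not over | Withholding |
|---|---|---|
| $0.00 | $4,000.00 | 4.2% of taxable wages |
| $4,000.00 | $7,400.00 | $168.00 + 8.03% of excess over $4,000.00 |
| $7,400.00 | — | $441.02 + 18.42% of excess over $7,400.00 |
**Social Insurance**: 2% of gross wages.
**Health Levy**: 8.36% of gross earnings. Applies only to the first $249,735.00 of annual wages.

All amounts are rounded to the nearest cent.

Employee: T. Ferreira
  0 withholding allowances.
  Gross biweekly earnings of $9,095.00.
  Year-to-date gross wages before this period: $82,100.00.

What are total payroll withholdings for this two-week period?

$1,695.48

Regional Income Tax: taxable = $9,095.00
  $441.02 + 18.42% × ($9,095.00 − $7,400.00) = $441.02 + 18.42% × $1,695.00 = $753.24
Social Insurance: 2% × $9,095.00 = $181.90
Health Levy: 8.36% × $9,095.00 = $760.34
Total: $753.24 + $181.90 + $760.34 = $1,695.48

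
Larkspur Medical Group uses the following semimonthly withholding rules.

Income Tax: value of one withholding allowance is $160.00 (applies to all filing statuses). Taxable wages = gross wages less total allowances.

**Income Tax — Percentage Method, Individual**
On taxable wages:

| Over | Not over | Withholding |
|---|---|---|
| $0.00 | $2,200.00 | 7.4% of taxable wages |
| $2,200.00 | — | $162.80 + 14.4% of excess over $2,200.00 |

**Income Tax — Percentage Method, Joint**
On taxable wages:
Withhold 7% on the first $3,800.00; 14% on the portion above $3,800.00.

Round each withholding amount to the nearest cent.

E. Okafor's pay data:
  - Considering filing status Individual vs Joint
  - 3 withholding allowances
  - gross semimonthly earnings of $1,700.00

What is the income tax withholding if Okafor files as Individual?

$90.28

Income Tax (Individual): taxable = $1,700.00 − 3×$160.00 = $1,220.00
  7.4% × $1,220.00 = $90.28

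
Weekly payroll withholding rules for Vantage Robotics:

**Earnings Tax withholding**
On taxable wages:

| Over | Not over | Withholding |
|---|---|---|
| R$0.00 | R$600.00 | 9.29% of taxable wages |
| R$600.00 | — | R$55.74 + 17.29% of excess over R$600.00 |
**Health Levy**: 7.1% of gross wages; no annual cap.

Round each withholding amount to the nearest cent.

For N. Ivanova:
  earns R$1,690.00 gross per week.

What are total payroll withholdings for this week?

Earnings Tax: taxable = R$1,690.00
  R$55.74 + 17.29% × (R$1,690.00 − R$600.00) = R$55.74 + 17.29% × R$1,090.00 = R$244.20
Health Levy: 7.1% × R$1,690.00 = R$119.99
Total: R$244.20 + R$119.99 = R$364.19

R$364.19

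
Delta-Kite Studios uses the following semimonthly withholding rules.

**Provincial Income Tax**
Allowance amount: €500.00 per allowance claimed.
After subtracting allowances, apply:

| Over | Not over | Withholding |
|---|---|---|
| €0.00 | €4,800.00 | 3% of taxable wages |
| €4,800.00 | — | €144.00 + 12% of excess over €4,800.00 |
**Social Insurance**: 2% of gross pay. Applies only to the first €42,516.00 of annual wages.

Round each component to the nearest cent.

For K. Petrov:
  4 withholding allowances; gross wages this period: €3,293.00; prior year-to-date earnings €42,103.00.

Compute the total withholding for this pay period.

Provincial Income Tax: taxable = €3,293.00 − 4×€500.00 = €1,293.00
  3% × €1,293.00 = €38.79
Social Insurance: cap €42,516.00 − YTD €42,103.00 = €413.00 subject; 2% × €413.00 = €8.26
Total: €38.79 + €8.26 = €47.05

€47.05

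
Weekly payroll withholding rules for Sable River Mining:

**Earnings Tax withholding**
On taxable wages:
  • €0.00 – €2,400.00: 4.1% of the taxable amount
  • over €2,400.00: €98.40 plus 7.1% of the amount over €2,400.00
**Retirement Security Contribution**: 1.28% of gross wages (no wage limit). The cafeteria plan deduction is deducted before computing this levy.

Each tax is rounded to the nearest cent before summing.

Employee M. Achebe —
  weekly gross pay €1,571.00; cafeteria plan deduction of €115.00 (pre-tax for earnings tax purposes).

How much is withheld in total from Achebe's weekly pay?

Earnings Tax: taxable = €1,571.00 − €115.00 = €1,456.00
  4.1% × €1,456.00 = €59.70
Retirement Security Contribution: 1.28% × €1,456.00 = €18.64
Total: €59.70 + €18.64 = €78.34

€78.34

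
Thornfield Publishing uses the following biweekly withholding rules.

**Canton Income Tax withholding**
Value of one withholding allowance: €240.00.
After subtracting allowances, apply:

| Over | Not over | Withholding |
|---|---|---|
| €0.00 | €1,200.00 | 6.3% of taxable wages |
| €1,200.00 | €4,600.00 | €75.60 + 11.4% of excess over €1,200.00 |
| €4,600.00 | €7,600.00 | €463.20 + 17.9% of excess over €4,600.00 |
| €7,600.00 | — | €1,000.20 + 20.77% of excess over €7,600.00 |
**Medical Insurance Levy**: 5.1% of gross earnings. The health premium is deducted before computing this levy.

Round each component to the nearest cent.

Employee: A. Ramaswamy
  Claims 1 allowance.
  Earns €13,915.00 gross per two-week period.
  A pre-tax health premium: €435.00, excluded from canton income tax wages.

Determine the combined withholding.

Canton Income Tax: taxable = €13,915.00 − €435.00 − 1×€240.00 = €13,240.00
  €1,000.20 + 20.77% × (€13,240.00 − €7,600.00) = €1,000.20 + 20.77% × €5,640.00 = €2,171.63
Medical Insurance Levy: 5.1% × €13,480.00 = €687.48
Total: €2,171.63 + €687.48 = €2,859.11

€2,859.11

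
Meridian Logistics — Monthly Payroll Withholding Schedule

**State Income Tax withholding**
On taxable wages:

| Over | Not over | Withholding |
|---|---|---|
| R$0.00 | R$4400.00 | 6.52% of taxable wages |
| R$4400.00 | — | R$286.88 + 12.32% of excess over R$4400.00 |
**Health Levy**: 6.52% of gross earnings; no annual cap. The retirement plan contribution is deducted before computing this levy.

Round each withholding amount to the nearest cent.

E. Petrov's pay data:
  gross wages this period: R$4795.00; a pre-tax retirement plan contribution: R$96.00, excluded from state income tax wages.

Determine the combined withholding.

R$630.09

State Income Tax: taxable = R$4795.00 − R$96.00 = R$4699.00
  R$286.88 + 12.32% × (R$4699.00 − R$4400.00) = R$286.88 + 12.32% × R$299.00 = R$323.72
Health Levy: 6.52% × R$4699.00 = R$306.37
Total: R$323.72 + R$306.37 = R$630.09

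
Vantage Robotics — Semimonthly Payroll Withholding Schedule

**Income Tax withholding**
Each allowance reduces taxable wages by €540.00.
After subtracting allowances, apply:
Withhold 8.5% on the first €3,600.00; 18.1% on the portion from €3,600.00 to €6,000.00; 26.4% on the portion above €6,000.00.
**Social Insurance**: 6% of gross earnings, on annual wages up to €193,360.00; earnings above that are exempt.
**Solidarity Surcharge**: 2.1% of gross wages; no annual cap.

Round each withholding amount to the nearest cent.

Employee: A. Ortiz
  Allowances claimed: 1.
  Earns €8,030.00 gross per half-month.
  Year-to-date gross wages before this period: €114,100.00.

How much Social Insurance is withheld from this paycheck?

€481.80

Social Insurance: 6% × €8,030.00 = €481.80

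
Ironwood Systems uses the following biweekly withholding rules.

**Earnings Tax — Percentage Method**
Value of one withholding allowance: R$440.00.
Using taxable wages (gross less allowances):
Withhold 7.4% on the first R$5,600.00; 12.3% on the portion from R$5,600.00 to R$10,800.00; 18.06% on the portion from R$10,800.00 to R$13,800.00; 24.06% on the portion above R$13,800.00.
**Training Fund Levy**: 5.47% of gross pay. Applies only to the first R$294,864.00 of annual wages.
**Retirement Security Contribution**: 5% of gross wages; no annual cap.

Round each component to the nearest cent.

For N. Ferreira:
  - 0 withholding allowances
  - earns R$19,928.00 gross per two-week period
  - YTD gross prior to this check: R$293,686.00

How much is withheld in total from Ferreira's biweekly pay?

R$4,131.04

Earnings Tax: taxable = R$19,928.00
  R$1,595.80 + 24.06% × (R$19,928.00 − R$13,800.00) = R$1,595.80 + 24.06% × R$6,128.00 = R$3,070.20
Training Fund Levy: cap R$294,864.00 − YTD R$293,686.00 = R$1,178.00 subject; 5.47% × R$1,178.00 = R$64.44
Retirement Security Contribution: 5% × R$19,928.00 = R$996.40
Total: R$3,070.20 + R$64.44 + R$996.40 = R$4,131.04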